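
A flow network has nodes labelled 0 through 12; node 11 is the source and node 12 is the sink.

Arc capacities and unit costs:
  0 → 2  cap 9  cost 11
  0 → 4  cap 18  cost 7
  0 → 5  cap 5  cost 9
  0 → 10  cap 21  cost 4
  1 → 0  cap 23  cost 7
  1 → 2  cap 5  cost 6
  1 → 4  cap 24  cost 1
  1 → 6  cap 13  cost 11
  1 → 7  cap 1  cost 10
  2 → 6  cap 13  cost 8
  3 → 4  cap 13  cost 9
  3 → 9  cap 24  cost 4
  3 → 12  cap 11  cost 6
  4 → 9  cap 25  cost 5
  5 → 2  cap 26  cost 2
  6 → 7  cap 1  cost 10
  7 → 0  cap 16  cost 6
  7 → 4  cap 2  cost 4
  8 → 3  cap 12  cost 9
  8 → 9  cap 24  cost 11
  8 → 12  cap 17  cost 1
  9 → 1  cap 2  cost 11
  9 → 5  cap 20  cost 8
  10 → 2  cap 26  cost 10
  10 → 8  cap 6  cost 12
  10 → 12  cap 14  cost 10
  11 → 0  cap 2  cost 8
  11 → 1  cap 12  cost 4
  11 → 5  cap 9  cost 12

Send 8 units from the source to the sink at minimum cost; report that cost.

shortest-cost path #1: 11→0→10→12 push 2 @ unit cost 22 (adds 44)
shortest-cost path #2: 11→1→0→10→12 push 6 @ unit cost 25 (adds 150)
total cost = 194

Minimum cost for 8 units: 194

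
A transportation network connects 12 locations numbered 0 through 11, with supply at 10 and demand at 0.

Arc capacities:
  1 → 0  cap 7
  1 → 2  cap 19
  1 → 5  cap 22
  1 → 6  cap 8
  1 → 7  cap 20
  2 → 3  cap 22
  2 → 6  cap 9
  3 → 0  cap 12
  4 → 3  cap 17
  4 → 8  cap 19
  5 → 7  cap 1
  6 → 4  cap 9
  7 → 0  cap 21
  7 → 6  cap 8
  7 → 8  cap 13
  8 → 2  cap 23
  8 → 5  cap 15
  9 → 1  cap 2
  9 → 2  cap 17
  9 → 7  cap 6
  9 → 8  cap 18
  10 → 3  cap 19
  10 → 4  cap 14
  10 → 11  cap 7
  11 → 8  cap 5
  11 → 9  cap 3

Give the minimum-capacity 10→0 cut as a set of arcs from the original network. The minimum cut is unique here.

augment #1: 10→3→0 push 12
augment #2: 10→11→9→1→0 push 2
augment #3: 10→11→9→7→0 push 1
augment #4: 10→4→8→5→7→0 push 1
max flow = 16; residual-reachable set from 10 gives S-side
cut edges (S→T): {(3,0), (5,7), (11,9)} total cap 16

Min-cut arcs: {(3,0), (5,7), (11,9)} (total capacity 16)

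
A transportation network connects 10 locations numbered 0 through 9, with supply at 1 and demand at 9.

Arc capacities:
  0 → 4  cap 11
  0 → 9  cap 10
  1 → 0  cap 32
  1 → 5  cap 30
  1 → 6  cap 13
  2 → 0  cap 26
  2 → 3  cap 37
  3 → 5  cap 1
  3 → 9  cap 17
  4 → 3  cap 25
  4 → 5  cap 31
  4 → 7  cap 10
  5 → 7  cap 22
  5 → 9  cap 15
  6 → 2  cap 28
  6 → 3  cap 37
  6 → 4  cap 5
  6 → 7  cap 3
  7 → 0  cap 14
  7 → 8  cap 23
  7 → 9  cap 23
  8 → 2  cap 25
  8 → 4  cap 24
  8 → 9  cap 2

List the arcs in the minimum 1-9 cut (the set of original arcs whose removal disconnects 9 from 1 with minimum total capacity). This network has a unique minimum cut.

augment #1: 1→0→9 push 10
augment #2: 1→5→9 push 15
augment #3: 1→5→7→9 push 15
augment #4: 1→6→3→9 push 13
augment #5: 1→0→4→3→9 push 4
augment #6: 1→0→4→7→9 push 7
max flow = 64; residual-reachable set from 1 gives S-side
cut edges (S→T): {(0,4), (0,9), (1,5), (1,6)} total cap 64

Min-cut arcs: {(0,4), (0,9), (1,5), (1,6)} (total capacity 64)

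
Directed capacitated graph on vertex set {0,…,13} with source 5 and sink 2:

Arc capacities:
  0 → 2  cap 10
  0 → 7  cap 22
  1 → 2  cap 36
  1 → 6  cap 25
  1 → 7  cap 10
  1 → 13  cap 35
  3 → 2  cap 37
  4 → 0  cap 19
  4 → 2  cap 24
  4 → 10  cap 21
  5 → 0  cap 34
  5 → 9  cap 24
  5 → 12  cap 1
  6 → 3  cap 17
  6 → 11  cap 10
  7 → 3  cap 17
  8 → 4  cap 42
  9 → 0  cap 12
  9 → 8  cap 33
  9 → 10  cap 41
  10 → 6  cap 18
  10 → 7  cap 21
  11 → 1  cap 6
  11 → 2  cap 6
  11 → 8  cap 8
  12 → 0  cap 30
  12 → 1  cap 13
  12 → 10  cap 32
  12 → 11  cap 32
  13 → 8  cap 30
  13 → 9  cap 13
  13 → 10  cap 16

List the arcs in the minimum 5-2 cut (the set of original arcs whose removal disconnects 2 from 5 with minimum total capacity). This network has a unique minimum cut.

augment #1: 5→0→2 push 10
augment #2: 5→12→1→2 push 1
augment #3: 5→0→7→3→2 push 17
augment #4: 5→9→8→4→2 push 24
max flow = 52; residual-reachable set from 5 gives S-side
cut edges (S→T): {(0,2), (5,9), (5,12), (7,3)} total cap 52

Min-cut arcs: {(0,2), (5,9), (5,12), (7,3)} (total capacity 52)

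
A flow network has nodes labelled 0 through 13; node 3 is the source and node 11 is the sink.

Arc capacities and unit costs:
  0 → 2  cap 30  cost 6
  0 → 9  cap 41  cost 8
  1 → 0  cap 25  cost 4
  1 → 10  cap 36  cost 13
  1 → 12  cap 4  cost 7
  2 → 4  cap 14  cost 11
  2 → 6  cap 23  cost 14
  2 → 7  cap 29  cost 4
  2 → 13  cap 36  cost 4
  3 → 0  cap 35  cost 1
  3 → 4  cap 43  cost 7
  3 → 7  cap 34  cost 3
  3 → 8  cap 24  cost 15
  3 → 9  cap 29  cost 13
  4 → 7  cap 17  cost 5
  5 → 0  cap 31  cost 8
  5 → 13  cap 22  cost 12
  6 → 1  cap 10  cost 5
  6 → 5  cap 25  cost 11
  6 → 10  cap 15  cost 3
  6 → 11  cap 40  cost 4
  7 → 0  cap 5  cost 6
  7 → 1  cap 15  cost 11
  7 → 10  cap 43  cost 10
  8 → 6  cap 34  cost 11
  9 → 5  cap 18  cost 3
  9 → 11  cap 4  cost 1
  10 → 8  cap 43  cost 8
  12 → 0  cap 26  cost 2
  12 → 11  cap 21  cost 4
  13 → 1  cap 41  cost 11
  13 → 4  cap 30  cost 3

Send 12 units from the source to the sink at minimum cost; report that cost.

Minimum cost for 12 units: 240

shortest-cost path #1: 3→0→9→11 push 4 @ unit cost 10 (adds 40)
shortest-cost path #2: 3→0→2→6→11 push 8 @ unit cost 25 (adds 200)
total cost = 240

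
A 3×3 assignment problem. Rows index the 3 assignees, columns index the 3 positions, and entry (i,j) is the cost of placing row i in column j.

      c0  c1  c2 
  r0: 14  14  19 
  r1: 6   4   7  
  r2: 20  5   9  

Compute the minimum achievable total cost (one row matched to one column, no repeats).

optimal assignment: row0→col0 (cost 14), row1→col2 (cost 7), row2→col1 (cost 5)
total = 14 + 7 + 5 = 26

Minimum assignment cost: 26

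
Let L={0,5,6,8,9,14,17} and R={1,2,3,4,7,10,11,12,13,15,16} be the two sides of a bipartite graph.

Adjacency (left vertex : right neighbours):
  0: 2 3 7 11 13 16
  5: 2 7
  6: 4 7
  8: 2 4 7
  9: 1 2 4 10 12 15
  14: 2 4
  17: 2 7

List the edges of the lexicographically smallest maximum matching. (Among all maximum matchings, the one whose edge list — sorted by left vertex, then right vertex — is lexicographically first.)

Lex-smallest maximum matching: {(0,3), (5,2), (6,4), (8,7), (9,1)}

|M| = 5 (so the lex-smallest maximum matching has 5 edges)
process left vertices in ascending order; for each, take the smallest-labelled available neighbour that still permits 5 edges overall, or leave it unmatched if none does
lex-smallest matching: {0-3, 5-2, 6-4, 8-7, 9-1}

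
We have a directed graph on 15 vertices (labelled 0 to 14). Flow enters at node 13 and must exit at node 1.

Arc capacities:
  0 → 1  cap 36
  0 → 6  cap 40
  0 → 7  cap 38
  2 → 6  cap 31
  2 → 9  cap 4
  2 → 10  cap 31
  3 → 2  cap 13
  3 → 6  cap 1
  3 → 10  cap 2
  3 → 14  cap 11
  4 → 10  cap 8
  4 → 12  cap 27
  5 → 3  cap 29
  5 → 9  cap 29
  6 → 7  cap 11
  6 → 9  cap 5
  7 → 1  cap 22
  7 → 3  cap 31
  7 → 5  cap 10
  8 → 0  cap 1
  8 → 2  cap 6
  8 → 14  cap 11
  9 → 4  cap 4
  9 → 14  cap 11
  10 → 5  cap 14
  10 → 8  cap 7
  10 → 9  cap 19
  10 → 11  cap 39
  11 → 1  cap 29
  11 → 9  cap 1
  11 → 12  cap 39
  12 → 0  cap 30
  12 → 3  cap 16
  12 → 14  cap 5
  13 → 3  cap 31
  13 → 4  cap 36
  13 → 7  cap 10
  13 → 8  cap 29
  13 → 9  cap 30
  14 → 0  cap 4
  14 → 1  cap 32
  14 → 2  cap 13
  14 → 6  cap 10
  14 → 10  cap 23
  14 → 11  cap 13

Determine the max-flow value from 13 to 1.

augment #1: 13→7→1 bottleneck 10, total now 10
augment #2: 13→3→14→1 bottleneck 11, total now 21
augment #3: 13→8→0→1 bottleneck 1, total now 22
augment #4: 13→8→14→1 bottleneck 11, total now 33
augment #5: 13→9→14→1 bottleneck 10, total now 43
augment #6: 13→3→6→7→1 bottleneck 1, total now 44
augment #7: 13→3→10→11→1 bottleneck 2, total now 46
augment #8: 13→4→10→11→1 bottleneck 8, total now 54
augment #9: 13→4→12→0→1 bottleneck 27, total now 81
augment #10: 13→9→14→0→1 bottleneck 1, total now 82
augment #11: 13→3→2→6→7→1 bottleneck 10, total now 92
augment #12: 13→3→2→10→11→1 bottleneck 3, total now 95
augment #13: 13→8→2→10→11→1 bottleneck 6, total now 101

Maximum flow value: 101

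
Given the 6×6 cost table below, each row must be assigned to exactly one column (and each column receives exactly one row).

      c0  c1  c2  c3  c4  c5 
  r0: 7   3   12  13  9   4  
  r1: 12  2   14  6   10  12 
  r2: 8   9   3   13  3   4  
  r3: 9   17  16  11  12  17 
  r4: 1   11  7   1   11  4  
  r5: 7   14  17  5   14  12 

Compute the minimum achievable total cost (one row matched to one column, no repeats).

optimal assignment: row0→col5 (cost 4), row1→col1 (cost 2), row2→col2 (cost 3), row3→col4 (cost 12), row4→col0 (cost 1), row5→col3 (cost 5)
total = 4 + 2 + 3 + 12 + 1 + 5 = 27

Minimum assignment cost: 27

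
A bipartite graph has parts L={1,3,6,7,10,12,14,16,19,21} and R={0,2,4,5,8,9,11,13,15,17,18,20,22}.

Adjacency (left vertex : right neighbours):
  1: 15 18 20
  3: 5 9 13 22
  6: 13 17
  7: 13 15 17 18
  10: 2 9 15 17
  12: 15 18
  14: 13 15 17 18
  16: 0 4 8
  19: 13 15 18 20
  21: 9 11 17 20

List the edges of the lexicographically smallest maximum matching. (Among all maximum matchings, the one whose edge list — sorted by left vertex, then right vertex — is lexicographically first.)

Lex-smallest maximum matching: {(1,15), (3,5), (6,13), (7,17), (10,2), (12,18), (16,0), (19,20), (21,9)}

|M| = 9 (so the lex-smallest maximum matching has 9 edges)
process left vertices in ascending order; for each, take the smallest-labelled available neighbour that still permits 9 edges overall, or leave it unmatched if none does
lex-smallest matching: {1-15, 3-5, 6-13, 7-17, 10-2, 12-18, 16-0, 19-20, 21-9}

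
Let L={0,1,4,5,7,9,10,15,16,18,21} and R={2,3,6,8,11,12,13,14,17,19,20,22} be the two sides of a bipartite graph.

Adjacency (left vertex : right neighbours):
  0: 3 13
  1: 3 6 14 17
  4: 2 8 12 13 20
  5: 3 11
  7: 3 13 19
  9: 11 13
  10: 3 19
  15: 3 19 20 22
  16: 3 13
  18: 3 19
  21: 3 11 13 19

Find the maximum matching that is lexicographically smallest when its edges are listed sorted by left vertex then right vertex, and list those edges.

Lex-smallest maximum matching: {(0,3), (1,6), (4,2), (5,11), (7,13), (10,19), (15,20)}

|M| = 7 (so the lex-smallest maximum matching has 7 edges)
process left vertices in ascending order; for each, take the smallest-labelled available neighbour that still permits 7 edges overall, or leave it unmatched if none does
lex-smallest matching: {0-3, 1-6, 4-2, 5-11, 7-13, 10-19, 15-20}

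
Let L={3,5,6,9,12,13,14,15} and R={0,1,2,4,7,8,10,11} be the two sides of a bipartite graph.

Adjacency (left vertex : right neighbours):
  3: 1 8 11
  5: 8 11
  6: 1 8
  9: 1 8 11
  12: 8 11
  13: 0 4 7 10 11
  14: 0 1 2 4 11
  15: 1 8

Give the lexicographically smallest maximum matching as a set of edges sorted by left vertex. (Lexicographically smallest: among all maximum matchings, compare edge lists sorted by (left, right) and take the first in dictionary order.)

|M| = 5 (so the lex-smallest maximum matching has 5 edges)
process left vertices in ascending order; for each, take the smallest-labelled available neighbour that still permits 5 edges overall, or leave it unmatched if none does
lex-smallest matching: {3-1, 5-8, 9-11, 13-0, 14-2}

Lex-smallest maximum matching: {(3,1), (5,8), (9,11), (13,0), (14,2)}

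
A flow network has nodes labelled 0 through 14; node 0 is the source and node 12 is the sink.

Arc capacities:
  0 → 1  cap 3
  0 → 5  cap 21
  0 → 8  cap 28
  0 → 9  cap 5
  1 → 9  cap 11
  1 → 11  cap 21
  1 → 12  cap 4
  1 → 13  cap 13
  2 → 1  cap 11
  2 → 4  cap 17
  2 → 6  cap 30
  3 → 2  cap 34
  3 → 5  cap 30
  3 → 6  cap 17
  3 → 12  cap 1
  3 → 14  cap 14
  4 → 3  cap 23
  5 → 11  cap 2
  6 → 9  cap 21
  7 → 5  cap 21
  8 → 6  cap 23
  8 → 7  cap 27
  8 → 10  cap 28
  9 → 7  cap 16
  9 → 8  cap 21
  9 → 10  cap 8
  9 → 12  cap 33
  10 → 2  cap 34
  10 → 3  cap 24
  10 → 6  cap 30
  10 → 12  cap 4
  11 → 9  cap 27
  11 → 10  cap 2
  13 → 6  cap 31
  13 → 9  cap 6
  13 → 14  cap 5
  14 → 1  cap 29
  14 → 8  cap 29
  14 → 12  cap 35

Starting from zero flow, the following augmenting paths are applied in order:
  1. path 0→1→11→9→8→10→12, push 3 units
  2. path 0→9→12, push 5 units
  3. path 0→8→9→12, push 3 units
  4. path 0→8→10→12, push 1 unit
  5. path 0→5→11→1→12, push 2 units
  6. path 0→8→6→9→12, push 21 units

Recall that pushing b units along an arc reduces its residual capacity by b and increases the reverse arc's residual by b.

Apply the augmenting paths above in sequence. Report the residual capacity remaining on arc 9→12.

Residual capacity of (9,12): 4

after path 1 (0→1→11→9→8→10→12, push 3): res(9,12)=33
after path 2 (0→9→12, push 5): res(9,12)=28
after path 3 (0→8→9→12, push 3): res(9,12)=25
after path 4 (0→8→10→12, push 1): res(9,12)=25
after path 5 (0→5→11→1→12, push 2): res(9,12)=25
after path 6 (0→8→6→9→12, push 21): res(9,12)=4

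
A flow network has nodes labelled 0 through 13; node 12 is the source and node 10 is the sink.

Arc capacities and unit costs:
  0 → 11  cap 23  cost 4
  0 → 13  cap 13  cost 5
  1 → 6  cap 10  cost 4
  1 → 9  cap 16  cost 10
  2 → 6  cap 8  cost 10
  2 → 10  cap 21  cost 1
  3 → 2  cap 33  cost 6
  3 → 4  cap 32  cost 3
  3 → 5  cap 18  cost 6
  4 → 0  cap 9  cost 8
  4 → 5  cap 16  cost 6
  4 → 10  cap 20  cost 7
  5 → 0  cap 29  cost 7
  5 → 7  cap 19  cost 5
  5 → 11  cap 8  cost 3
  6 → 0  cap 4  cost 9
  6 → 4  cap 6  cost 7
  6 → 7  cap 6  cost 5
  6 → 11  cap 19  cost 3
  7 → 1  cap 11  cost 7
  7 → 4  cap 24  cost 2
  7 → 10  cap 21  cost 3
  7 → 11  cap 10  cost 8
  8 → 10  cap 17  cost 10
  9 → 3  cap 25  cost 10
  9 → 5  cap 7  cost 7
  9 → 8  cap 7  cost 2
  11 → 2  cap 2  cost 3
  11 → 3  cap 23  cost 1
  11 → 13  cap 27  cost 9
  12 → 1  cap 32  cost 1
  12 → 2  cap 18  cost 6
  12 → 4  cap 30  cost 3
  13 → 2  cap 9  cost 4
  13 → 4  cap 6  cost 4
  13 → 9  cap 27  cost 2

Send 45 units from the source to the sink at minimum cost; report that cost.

shortest-cost path #1: 12→2→10 push 18 @ unit cost 7 (adds 126)
shortest-cost path #2: 12→4→10 push 20 @ unit cost 10 (adds 200)
shortest-cost path #3: 12→1→6→11→2→10 push 2 @ unit cost 12 (adds 24)
shortest-cost path #4: 12→1→6→7→10 push 5 @ unit cost 13 (adds 65)
total cost = 415

Minimum cost for 45 units: 415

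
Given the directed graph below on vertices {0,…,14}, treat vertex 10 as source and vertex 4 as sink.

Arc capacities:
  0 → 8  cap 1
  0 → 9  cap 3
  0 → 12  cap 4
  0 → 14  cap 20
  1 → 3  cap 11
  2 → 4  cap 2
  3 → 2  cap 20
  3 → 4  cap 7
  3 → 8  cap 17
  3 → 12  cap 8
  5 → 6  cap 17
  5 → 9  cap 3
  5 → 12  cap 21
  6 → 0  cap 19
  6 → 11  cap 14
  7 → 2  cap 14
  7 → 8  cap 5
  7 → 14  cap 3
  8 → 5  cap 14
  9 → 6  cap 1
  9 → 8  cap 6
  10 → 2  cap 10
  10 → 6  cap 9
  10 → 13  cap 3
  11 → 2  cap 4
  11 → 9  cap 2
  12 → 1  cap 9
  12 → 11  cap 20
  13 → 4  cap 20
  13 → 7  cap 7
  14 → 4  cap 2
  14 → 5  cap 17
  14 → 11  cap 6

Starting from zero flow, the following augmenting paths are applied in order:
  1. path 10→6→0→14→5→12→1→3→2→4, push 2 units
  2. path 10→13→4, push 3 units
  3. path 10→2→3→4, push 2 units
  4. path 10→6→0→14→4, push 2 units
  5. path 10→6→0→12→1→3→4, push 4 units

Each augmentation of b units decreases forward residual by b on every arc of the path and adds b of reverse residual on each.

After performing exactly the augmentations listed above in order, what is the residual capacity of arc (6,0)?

Residual capacity of (6,0): 11

after path 1 (10→6→0→14→5→12→1→3→2→4, push 2): res(6,0)=17
after path 2 (10→13→4, push 3): res(6,0)=17
after path 3 (10→2→3→4, push 2): res(6,0)=17
after path 4 (10→6→0→14→4, push 2): res(6,0)=15
after path 5 (10→6→0→12→1→3→4, push 4): res(6,0)=11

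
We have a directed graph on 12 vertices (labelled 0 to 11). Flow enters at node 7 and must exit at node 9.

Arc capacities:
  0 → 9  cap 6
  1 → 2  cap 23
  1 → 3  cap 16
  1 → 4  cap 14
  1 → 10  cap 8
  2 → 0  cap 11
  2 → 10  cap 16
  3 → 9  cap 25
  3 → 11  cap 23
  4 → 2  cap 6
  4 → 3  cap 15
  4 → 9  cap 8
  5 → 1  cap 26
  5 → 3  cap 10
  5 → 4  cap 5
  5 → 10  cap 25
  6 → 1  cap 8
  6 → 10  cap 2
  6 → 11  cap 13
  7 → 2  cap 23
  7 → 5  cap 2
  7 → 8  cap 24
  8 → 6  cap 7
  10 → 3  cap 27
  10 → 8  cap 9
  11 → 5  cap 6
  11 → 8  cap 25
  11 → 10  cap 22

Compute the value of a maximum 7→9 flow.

augment #1: 7→2→0→9 bottleneck 6, total now 6
augment #2: 7→5→3→9 bottleneck 2, total now 8
augment #3: 7→2→10→3→9 bottleneck 16, total now 24
augment #4: 7→8→6→1→3→9 bottleneck 7, total now 31

Maximum flow value: 31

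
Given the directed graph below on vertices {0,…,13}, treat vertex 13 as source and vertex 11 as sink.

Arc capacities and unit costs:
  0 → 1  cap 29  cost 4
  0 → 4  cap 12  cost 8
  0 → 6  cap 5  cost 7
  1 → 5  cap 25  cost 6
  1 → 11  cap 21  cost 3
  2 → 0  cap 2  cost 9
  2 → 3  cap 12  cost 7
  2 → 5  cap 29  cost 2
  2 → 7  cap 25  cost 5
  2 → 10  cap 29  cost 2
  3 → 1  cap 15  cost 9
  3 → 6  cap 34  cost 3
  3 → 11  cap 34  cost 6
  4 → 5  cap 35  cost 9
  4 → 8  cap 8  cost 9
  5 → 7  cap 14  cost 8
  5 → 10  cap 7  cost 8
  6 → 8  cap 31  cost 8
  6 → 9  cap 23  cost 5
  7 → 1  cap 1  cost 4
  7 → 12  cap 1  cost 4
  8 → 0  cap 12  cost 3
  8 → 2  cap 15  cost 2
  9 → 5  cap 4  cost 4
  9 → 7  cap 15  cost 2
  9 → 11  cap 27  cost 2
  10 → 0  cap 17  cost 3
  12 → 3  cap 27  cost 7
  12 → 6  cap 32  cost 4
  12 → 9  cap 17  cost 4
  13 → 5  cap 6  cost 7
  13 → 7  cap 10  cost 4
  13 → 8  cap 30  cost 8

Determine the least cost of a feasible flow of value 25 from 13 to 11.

Minimum cost for 25 units: 486

shortest-cost path #1: 13→7→1→11 push 1 @ unit cost 11 (adds 11)
shortest-cost path #2: 13→7→12→9→11 push 1 @ unit cost 14 (adds 14)
shortest-cost path #3: 13→8→0→1→11 push 12 @ unit cost 18 (adds 216)
shortest-cost path #4: 13→8→2→10→0→1→11 push 8 @ unit cost 22 (adds 176)
shortest-cost path #5: 13→8→2→3→11 push 3 @ unit cost 23 (adds 69)
total cost = 486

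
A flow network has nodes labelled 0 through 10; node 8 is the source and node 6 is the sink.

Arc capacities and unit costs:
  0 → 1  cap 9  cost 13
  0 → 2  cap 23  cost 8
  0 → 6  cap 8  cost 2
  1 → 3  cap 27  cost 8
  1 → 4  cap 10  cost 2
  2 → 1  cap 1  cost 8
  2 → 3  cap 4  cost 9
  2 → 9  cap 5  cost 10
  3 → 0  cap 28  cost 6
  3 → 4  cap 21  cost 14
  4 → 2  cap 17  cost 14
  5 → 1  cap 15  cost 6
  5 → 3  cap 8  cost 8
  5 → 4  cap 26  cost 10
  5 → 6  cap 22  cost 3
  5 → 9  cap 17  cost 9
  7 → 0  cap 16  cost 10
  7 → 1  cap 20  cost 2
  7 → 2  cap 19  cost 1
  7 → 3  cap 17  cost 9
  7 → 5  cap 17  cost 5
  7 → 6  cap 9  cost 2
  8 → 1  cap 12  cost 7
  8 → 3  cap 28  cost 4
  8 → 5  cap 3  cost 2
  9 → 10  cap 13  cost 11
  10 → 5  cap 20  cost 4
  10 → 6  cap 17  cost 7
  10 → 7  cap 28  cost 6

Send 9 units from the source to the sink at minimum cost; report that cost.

shortest-cost path #1: 8→5→6 push 3 @ unit cost 5 (adds 15)
shortest-cost path #2: 8→3→0→6 push 6 @ unit cost 12 (adds 72)
total cost = 87

Minimum cost for 9 units: 87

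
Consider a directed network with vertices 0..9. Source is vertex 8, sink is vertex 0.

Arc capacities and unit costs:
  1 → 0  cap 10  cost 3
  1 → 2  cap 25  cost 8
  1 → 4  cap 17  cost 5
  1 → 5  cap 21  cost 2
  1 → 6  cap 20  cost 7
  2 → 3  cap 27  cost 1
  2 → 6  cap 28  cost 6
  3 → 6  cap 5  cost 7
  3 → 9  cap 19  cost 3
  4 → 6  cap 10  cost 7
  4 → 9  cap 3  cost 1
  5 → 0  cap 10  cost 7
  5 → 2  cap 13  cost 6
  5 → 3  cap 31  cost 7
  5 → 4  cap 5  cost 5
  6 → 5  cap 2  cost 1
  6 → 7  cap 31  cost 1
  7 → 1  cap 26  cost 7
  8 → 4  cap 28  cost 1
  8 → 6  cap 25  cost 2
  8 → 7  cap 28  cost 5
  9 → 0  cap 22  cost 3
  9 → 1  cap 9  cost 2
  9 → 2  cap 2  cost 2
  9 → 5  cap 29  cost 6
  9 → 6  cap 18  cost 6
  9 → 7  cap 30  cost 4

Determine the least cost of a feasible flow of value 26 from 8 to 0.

shortest-cost path #1: 8→4→9→0 push 3 @ unit cost 5 (adds 15)
shortest-cost path #2: 8→6→5→0 push 2 @ unit cost 10 (adds 20)
shortest-cost path #3: 8→6→7→1→0 push 10 @ unit cost 13 (adds 130)
shortest-cost path #4: 8→6→7→1→5→0 push 8 @ unit cost 19 (adds 152)
shortest-cost path #5: 8→6→7→1→2→3→9→0 push 3 @ unit cost 25 (adds 75)
total cost = 392

Minimum cost for 26 units: 392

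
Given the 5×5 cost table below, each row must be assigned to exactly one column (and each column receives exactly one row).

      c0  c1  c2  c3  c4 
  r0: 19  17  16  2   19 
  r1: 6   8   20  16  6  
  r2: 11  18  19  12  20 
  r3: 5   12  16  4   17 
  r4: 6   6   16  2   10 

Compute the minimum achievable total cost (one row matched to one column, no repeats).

optimal assignment: row0→col3 (cost 2), row1→col4 (cost 6), row2→col2 (cost 19), row3→col0 (cost 5), row4→col1 (cost 6)
total = 2 + 6 + 19 + 5 + 6 = 38

Minimum assignment cost: 38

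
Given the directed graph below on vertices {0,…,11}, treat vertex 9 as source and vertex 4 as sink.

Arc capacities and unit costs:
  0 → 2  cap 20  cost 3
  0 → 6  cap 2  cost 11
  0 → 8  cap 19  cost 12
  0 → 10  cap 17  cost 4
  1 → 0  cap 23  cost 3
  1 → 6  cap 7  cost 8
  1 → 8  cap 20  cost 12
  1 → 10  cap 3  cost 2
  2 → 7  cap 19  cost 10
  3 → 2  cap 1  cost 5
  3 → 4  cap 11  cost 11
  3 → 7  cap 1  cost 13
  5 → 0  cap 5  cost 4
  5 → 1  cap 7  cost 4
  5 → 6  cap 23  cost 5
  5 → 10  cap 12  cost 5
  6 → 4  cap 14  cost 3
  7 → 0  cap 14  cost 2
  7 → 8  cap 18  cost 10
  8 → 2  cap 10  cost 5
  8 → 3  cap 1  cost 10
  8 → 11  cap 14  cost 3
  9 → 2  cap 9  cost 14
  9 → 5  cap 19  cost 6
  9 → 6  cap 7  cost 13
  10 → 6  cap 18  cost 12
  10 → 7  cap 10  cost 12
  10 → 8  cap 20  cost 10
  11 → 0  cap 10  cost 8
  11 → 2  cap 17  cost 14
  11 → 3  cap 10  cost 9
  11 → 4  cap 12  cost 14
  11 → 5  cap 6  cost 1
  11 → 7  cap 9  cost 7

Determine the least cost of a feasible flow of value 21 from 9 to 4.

shortest-cost path #1: 9→5→6→4 push 14 @ unit cost 14 (adds 196)
shortest-cost path #2: 9→5→10→8→11→4 push 5 @ unit cost 38 (adds 190)
shortest-cost path #3: 9→6→5→10→8→11→4 push 2 @ unit cost 40 (adds 80)
total cost = 466

Minimum cost for 21 units: 466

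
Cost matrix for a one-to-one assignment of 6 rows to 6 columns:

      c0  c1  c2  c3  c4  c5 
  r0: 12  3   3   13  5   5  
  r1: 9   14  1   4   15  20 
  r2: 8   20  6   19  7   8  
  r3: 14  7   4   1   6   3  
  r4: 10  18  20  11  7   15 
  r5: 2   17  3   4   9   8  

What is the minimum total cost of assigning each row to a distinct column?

optimal assignment: row0→col1 (cost 3), row1→col2 (cost 1), row2→col5 (cost 8), row3→col3 (cost 1), row4→col4 (cost 7), row5→col0 (cost 2)
total = 3 + 1 + 8 + 1 + 7 + 2 = 22

Minimum assignment cost: 22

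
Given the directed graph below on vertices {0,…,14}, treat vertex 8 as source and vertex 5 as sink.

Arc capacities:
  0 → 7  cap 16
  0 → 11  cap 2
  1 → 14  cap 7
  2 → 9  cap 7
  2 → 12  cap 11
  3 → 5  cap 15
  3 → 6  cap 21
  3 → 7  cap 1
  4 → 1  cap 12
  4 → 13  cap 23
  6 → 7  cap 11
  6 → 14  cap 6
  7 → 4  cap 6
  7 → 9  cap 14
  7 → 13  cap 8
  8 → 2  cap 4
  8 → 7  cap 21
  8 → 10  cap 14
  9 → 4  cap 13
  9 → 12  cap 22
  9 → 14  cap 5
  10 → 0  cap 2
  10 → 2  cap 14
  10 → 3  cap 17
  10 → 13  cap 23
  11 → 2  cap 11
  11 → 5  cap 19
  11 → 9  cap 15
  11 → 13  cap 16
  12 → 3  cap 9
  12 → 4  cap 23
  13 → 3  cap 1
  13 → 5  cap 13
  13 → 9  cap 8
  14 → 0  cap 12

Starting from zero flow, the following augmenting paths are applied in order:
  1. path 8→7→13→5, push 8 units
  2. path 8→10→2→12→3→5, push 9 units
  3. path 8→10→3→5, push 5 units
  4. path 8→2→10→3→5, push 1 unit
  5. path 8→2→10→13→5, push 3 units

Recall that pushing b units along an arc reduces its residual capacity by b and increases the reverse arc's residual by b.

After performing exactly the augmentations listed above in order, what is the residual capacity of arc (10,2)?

Residual capacity of (10,2): 9

after path 1 (8→7→13→5, push 8): res(10,2)=14
after path 2 (8→10→2→12→3→5, push 9): res(10,2)=5
after path 3 (8→10→3→5, push 5): res(10,2)=5
after path 4 (8→2→10→3→5, push 1): res(10,2)=6
after path 5 (8→2→10→13→5, push 3): res(10,2)=9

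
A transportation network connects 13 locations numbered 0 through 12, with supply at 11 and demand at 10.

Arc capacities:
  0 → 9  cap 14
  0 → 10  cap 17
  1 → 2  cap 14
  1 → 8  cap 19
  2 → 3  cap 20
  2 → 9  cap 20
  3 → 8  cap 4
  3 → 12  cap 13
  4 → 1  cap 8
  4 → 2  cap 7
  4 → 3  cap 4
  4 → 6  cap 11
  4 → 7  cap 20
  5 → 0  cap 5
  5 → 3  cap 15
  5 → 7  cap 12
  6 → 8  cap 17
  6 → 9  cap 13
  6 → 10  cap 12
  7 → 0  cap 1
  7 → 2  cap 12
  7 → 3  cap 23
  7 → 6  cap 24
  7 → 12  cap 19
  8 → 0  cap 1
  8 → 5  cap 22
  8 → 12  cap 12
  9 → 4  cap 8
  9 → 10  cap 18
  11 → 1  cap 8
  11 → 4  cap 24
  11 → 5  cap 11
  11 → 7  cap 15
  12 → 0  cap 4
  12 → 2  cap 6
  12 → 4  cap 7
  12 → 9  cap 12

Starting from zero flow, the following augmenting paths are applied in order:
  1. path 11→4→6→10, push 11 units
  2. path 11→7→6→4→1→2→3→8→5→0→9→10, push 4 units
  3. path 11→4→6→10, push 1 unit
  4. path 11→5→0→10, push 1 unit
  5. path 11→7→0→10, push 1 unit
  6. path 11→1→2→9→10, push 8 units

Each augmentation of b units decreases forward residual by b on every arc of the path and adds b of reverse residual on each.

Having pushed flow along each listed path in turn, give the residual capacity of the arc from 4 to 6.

after path 1 (11→4→6→10, push 11): res(4,6)=0
after path 2 (11→7→6→4→1→2→3→8→5→0→9→10, push 4): res(4,6)=4
after path 3 (11→4→6→10, push 1): res(4,6)=3
after path 4 (11→5→0→10, push 1): res(4,6)=3
after path 5 (11→7→0→10, push 1): res(4,6)=3
after path 6 (11→1→2→9→10, push 8): res(4,6)=3

Residual capacity of (4,6): 3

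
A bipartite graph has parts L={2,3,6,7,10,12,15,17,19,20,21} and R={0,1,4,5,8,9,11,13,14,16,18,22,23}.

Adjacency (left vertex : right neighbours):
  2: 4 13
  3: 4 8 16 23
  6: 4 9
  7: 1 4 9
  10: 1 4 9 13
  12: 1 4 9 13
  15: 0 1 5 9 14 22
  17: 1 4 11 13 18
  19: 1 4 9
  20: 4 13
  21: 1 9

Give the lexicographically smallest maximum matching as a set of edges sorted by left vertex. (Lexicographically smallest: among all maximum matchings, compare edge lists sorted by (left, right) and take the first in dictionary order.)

Lex-smallest maximum matching: {(2,4), (3,8), (6,9), (7,1), (10,13), (15,0), (17,11)}

|M| = 7 (so the lex-smallest maximum matching has 7 edges)
process left vertices in ascending order; for each, take the smallest-labelled available neighbour that still permits 7 edges overall, or leave it unmatched if none does
lex-smallest matching: {2-4, 3-8, 6-9, 7-1, 10-13, 15-0, 17-11}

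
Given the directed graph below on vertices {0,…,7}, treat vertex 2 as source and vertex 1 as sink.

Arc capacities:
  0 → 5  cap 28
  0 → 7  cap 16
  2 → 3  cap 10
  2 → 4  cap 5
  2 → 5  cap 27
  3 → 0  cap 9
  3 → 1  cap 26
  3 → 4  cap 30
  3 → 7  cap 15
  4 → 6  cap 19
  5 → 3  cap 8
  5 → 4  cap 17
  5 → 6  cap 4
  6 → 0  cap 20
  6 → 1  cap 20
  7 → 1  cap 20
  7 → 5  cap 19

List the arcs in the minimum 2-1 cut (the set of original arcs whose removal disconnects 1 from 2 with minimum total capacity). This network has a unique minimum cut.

Min-cut arcs: {(2,3), (4,6), (5,3), (5,6)} (total capacity 41)

augment #1: 2→3→1 push 10
augment #2: 2→4→6→1 push 5
augment #3: 2→5→3→1 push 8
augment #4: 2→5→6→1 push 4
augment #5: 2→5→4→6→1 push 11
augment #6: 2→5→4→6→0→7→1 push 3
max flow = 41; residual-reachable set from 2 gives S-side
cut edges (S→T): {(2,3), (4,6), (5,3), (5,6)} total cap 41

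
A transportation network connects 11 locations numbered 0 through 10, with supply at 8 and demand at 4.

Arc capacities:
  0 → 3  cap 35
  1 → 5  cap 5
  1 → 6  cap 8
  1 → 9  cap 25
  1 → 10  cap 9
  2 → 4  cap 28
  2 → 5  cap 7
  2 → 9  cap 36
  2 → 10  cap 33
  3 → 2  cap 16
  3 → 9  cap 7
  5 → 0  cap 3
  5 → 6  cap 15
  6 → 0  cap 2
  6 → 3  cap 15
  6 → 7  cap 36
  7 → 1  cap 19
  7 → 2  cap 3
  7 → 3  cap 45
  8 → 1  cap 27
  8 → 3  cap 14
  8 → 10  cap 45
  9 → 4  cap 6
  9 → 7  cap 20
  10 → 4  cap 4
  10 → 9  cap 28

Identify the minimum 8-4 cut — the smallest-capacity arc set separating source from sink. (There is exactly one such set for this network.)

augment #1: 8→10→4 push 4
augment #2: 8→1→9→4 push 6
augment #3: 8→3→2→4 push 14
augment #4: 8→1→6→3→2→4 push 2
augment #5: 8→1→6→7→2→4 push 3
max flow = 29; residual-reachable set from 8 gives S-side
cut edges (S→T): {(3,2), (7,2), (9,4), (10,4)} total cap 29

Min-cut arcs: {(3,2), (7,2), (9,4), (10,4)} (total capacity 29)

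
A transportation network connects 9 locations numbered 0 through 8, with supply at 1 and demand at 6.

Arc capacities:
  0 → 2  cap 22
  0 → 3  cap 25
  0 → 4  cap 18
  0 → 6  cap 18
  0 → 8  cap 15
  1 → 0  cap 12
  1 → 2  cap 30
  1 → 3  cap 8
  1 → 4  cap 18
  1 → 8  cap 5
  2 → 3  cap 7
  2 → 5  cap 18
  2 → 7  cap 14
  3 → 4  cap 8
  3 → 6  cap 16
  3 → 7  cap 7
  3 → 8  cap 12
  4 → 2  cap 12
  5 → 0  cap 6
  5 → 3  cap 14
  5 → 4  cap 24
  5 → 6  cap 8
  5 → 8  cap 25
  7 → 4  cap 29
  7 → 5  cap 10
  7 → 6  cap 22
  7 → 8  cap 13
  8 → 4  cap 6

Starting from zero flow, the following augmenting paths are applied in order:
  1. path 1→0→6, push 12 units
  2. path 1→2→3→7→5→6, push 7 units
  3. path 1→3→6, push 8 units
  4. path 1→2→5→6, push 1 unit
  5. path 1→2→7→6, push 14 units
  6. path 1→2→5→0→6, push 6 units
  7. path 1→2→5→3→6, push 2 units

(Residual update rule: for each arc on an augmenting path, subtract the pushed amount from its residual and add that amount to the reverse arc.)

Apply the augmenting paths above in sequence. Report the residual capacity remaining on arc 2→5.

after path 1 (1→0→6, push 12): res(2,5)=18
after path 2 (1→2→3→7→5→6, push 7): res(2,5)=18
after path 3 (1→3→6, push 8): res(2,5)=18
after path 4 (1→2→5→6, push 1): res(2,5)=17
after path 5 (1→2→7→6, push 14): res(2,5)=17
after path 6 (1→2→5→0→6, push 6): res(2,5)=11
after path 7 (1→2→5→3→6, push 2): res(2,5)=9

Residual capacity of (2,5): 9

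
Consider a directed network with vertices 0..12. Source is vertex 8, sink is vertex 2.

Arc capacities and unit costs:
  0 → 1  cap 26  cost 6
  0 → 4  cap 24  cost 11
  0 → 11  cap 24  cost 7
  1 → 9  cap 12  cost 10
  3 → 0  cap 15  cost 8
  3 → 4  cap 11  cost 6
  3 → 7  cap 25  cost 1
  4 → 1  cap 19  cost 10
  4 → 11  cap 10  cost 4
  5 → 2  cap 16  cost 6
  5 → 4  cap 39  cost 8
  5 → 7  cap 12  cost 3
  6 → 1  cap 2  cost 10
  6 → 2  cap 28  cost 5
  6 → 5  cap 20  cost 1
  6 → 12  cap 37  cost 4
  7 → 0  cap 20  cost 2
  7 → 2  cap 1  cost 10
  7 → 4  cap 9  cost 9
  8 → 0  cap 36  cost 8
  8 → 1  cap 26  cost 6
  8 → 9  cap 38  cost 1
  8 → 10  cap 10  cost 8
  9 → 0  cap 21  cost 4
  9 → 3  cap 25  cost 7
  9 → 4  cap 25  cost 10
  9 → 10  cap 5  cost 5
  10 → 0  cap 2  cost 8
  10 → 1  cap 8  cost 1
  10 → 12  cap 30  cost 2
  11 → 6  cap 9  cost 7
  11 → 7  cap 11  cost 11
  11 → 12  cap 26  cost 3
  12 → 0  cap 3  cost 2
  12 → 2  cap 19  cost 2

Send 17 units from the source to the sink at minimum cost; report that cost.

Minimum cost for 17 units: 204

shortest-cost path #1: 8→9→10→12→2 push 5 @ unit cost 10 (adds 50)
shortest-cost path #2: 8→10→12→2 push 10 @ unit cost 12 (adds 120)
shortest-cost path #3: 8→9→0→11→12→2 push 2 @ unit cost 17 (adds 34)
total cost = 204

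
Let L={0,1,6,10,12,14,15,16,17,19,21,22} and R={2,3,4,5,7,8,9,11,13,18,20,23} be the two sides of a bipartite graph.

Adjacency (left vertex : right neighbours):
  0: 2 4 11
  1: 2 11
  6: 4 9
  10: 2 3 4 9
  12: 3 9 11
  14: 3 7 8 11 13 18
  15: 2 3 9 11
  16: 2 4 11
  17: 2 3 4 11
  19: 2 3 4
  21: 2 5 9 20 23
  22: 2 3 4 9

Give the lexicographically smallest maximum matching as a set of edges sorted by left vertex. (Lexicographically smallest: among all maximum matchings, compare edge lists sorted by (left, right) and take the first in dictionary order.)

|M| = 7 (so the lex-smallest maximum matching has 7 edges)
process left vertices in ascending order; for each, take the smallest-labelled available neighbour that still permits 7 edges overall, or leave it unmatched if none does
lex-smallest matching: {0-2, 1-11, 6-4, 10-3, 12-9, 14-7, 21-5}

Lex-smallest maximum matching: {(0,2), (1,11), (6,4), (10,3), (12,9), (14,7), (21,5)}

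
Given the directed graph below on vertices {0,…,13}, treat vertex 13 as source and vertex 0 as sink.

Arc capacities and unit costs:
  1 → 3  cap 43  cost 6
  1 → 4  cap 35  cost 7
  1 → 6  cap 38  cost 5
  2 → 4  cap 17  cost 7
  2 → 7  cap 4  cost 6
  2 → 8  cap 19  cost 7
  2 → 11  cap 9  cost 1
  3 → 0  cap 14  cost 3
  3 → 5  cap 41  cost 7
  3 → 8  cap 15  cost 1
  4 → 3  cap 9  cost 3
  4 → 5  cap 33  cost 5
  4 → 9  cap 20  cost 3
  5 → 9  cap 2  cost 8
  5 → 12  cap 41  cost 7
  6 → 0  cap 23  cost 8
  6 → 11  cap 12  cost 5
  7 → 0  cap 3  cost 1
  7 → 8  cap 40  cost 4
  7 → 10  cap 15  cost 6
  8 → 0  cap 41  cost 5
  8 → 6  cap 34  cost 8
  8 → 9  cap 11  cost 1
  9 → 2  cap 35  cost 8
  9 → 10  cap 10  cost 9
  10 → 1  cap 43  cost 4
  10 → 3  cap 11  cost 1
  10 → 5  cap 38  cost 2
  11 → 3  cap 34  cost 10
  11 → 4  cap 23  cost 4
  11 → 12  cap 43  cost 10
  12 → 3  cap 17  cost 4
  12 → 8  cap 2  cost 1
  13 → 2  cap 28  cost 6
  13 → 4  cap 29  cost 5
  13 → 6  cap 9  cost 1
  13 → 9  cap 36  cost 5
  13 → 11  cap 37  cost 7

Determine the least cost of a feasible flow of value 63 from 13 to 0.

shortest-cost path #1: 13→6→0 push 9 @ unit cost 9 (adds 81)
shortest-cost path #2: 13→4→3→0 push 9 @ unit cost 11 (adds 99)
shortest-cost path #3: 13→2→7→0 push 3 @ unit cost 13 (adds 39)
shortest-cost path #4: 13→2→8→0 push 19 @ unit cost 18 (adds 342)
shortest-cost path #5: 13→9→10→3→0 push 5 @ unit cost 18 (adds 90)
shortest-cost path #6: 13→2→7→8→0 push 1 @ unit cost 21 (adds 21)
shortest-cost path #7: 13→9→10→3→8→0 push 5 @ unit cost 21 (adds 105)
shortest-cost path #8: 13→4→5→12→8→0 push 2 @ unit cost 23 (adds 46)
shortest-cost path #9: 13→11→3→8→0 push 10 @ unit cost 23 (adds 230)
total cost = 1053

Minimum cost for 63 units: 1053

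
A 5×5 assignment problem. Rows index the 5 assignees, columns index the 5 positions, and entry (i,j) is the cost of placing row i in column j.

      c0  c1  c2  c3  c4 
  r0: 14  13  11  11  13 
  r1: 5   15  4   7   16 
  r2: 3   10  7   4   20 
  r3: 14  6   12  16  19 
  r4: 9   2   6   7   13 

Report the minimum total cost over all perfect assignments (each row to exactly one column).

Minimum assignment cost: 33

optimal assignment: row0→col4 (cost 13), row1→col2 (cost 4), row2→col0 (cost 3), row3→col1 (cost 6), row4→col3 (cost 7)
total = 13 + 4 + 3 + 6 + 7 = 33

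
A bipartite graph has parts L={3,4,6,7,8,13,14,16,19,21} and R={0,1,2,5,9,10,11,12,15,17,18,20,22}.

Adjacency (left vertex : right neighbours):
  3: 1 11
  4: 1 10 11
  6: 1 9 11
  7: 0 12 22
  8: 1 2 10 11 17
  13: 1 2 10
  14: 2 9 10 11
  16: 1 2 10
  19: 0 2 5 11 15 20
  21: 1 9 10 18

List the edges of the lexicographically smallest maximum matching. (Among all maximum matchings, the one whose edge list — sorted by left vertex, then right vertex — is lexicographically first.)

|M| = 9 (so the lex-smallest maximum matching has 9 edges)
process left vertices in ascending order; for each, take the smallest-labelled available neighbour that still permits 9 edges overall, or leave it unmatched if none does
lex-smallest matching: {3-1, 4-10, 6-9, 7-0, 8-17, 13-2, 14-11, 19-5, 21-18}

Lex-smallest maximum matching: {(3,1), (4,10), (6,9), (7,0), (8,17), (13,2), (14,11), (19,5), (21,18)}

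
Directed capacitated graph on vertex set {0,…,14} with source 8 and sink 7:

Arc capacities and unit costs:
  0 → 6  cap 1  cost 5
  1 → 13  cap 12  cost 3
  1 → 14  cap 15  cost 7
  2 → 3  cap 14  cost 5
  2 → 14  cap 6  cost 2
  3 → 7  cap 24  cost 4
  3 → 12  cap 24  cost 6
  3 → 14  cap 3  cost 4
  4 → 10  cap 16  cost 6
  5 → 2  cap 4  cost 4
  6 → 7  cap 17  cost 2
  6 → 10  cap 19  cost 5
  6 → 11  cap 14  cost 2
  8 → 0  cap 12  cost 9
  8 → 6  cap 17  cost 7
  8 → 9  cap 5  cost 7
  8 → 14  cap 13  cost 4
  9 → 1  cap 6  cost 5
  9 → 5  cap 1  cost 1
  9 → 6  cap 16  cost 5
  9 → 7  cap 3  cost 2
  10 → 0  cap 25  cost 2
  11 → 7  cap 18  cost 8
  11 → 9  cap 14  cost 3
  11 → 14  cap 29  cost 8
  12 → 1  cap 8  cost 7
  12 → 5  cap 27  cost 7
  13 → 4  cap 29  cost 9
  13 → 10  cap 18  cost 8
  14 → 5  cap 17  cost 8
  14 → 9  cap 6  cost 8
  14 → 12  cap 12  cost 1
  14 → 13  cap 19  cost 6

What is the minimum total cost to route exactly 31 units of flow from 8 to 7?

Minimum cost for 31 units: 456

shortest-cost path #1: 8→9→7 push 3 @ unit cost 9 (adds 27)
shortest-cost path #2: 8→6→7 push 17 @ unit cost 9 (adds 153)
shortest-cost path #3: 8→9→5→2→3→7 push 1 @ unit cost 21 (adds 21)
shortest-cost path #4: 8→9→6→11→7 push 1 @ unit cost 22 (adds 22)
shortest-cost path #5: 8→0→6→11→7 push 1 @ unit cost 24 (adds 24)
shortest-cost path #6: 8→14→5→2→3→7 push 3 @ unit cost 25 (adds 75)
shortest-cost path #7: 8→14→5→9→6→11→7 push 1 @ unit cost 26 (adds 26)
shortest-cost path #8: 8→14→9→6→11→7 push 4 @ unit cost 27 (adds 108)
total cost = 456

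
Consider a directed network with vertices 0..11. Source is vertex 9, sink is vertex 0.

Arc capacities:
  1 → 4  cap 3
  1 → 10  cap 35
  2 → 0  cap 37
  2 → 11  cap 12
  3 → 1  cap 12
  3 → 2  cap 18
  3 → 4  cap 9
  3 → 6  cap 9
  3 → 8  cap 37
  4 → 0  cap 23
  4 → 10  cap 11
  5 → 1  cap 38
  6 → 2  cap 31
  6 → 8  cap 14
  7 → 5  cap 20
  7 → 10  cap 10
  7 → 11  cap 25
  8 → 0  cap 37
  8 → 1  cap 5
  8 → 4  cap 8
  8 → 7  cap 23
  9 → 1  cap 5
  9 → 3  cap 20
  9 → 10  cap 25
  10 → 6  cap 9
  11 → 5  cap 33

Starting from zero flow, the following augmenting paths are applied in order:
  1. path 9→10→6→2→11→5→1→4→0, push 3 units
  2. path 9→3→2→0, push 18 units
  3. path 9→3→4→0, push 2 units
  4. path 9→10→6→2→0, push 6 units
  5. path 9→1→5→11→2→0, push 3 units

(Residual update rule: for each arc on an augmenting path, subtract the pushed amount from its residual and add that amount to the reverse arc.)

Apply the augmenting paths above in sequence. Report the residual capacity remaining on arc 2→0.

Residual capacity of (2,0): 10

after path 1 (9→10→6→2→11→5→1→4→0, push 3): res(2,0)=37
after path 2 (9→3→2→0, push 18): res(2,0)=19
after path 3 (9→3→4→0, push 2): res(2,0)=19
after path 4 (9→10→6→2→0, push 6): res(2,0)=13
after path 5 (9→1→5→11→2→0, push 3): res(2,0)=10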